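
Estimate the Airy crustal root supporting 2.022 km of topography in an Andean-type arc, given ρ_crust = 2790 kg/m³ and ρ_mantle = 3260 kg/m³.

Equating mass per unit area of the two columns: the weight of the topography is balanced by the buoyancy of the root, ρ_c h = (ρ_m − ρ_c) r.
r = h · ρ_c / (ρ_m − ρ_c) = 2.022 km × 2790 / (3260 − 2790) = 12 km.

12 km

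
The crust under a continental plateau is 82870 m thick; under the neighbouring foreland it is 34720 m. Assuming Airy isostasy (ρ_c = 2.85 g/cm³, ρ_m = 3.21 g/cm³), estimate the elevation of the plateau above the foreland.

Excess crust Δ = 82870 m − 34720 m = 48150 m, split between elevation h and root r with h + r = Δ.
Airy balance ρ_c h = (ρ_m − ρ_c) r gives r = h ρ_c/(ρ_m − ρ_c), so h (1 + ρ_c/(ρ_m − ρ_c)) = Δ, i.e. h = Δ (ρ_m − ρ_c)/ρ_m.
h = 48150 m × 0.36/3.21 = 5400 m.

5400 m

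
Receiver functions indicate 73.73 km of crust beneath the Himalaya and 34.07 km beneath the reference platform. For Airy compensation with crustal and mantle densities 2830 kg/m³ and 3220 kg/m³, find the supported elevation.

4.8 km

Excess crust Δ = 73.73 km − 34.07 km = 39.66 km, split between elevation h and root r with h + r = Δ.
Airy balance ρ_c h = (ρ_m − ρ_c) r gives r = h ρ_c/(ρ_m − ρ_c), so h (1 + ρ_c/(ρ_m − ρ_c)) = Δ, i.e. h = Δ (ρ_m − ρ_c)/ρ_m.
h = 39.66 km × 390/3220 = 4.8 km.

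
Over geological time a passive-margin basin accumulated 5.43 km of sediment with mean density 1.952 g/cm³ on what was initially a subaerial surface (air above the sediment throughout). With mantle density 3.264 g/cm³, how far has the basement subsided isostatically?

Subaerial load: s = t ρ_sed / ρ_m = 5.43 km × 1.952/3.264 = 3.25 km.

3.25 km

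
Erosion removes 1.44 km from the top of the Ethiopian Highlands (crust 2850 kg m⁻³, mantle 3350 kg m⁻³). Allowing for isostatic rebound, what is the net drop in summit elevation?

0.215 km

Rebound u = e ρ_c/ρ_m = 1.44 km × 2850/3350 = 1.225 km.
Net surface drop = e − u = 1.44 km − 1.225 km = e (ρ_m − ρ_c)/ρ_m = 0.215 km.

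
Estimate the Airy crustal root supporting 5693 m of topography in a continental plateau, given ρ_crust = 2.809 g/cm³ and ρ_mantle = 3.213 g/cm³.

For local isostatic compensation: the weight of the topography is balanced by the buoyancy of the root, ρ_c h = (ρ_m − ρ_c) r.
r = h · ρ_c / (ρ_m − ρ_c) = 5693 m × 2.809 / (3.213 − 2.809) = 39600 m.

39600 m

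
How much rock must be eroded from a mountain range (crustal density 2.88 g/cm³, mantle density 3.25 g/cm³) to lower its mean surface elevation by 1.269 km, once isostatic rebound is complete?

11.1 km

Net drop Δ = e − u = e − e ρ_c/ρ_m = e (ρ_m − ρ_c)/ρ_m.
e = Δ ρ_m/(ρ_m − ρ_c) = 1.269 km × 3.25/0.37 = 11.1 km.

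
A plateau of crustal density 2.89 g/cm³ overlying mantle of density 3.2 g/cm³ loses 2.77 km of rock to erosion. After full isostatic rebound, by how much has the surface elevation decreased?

Rebound u = e ρ_c/ρ_m = 2.77 km × 2.89/3.2 = 2.502 km.
Net surface drop = e − u = 2.77 km − 2.502 km = e (ρ_m − ρ_c)/ρ_m = 0.268 km.

0.268 km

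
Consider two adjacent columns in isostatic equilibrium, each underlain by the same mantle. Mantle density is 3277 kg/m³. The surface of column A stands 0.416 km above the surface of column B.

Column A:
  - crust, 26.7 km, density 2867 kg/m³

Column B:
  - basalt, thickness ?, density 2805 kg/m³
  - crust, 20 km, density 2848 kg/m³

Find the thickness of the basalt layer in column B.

Take the compensation level at the base of the deeper column (depth z_c below the surface of column A) and equate Σ ρ_i t_i down to z_c; mantle fills any gap and the z_c terms cancel.
Column A: 26.7×2867 + (z_c − 26.7)×3277
Column B: 0.416×0 + x×2805 + 20×2848 + (z_c − 0.416 − 20 − x)×3277
The z_c×3277 term appears on both sides and cancels. Collect the known terms of each column as K = Σ(ρt)_known − 3277 × (depth of known layers): K_A = 76548.9 − 3277×26.7 = −10947; K_B = 56960 − 3277×(0.416 + 20) = −9943.232.
Balance: K_A = K_B − x×(3277 − 2805), so x = (K_B − K_A)/(3277 − 2805) = 1003.77/472 = 2.13 km.

2.13 km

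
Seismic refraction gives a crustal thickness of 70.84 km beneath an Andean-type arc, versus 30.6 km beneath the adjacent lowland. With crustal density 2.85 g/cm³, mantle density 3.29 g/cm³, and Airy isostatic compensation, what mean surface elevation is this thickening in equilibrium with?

Excess crust Δ = 70.84 km − 30.6 km = 40.24 km, split between elevation h and root r with h + r = Δ.
Airy balance ρ_c h = (ρ_m − ρ_c) r gives r = h ρ_c/(ρ_m − ρ_c), so h (1 + ρ_c/(ρ_m − ρ_c)) = Δ, i.e. h = Δ (ρ_m − ρ_c)/ρ_m.
h = 40.24 km × 0.44/3.29 = 5.38 km.

5.38 km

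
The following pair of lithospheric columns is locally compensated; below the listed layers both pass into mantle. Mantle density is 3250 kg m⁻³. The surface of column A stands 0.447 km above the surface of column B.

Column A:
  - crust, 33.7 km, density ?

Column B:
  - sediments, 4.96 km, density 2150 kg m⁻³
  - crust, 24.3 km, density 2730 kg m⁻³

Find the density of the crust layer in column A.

Take the compensation level at the base of the deeper column (depth z_c below the surface of column A) and equate Σ ρ_i t_i down to z_c; mantle fills any gap and the z_c terms cancel.
Column A: 33.7×ρ + (z_c − 33.7)×3250
Column B: 0.447×0 + 4.96×2150 + 24.3×2730 + (z_c − 0.447 − 29.26)×3250
The z_c×3250 term appears on both sides and cancels. Collect the known terms of each column as K = Σ(ρt)_known − 3250 × (depth of known layers): K_A = 0 − 3250×33.7 = −109525; K_B = 77003 − 3250×(0.447 + 29.26) = −19544.75.
Balance: K_A + 33.7×ρ = K_B, so ρ = (K_B − K_A)/33.7 = 89980.2/33.7 = 2670 kg m⁻³.

2670 kg m⁻³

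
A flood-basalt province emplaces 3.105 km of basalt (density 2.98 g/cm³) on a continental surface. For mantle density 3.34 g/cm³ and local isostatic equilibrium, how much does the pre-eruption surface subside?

Subaerial loading: s = t ρ_load / ρ_m.
s = 3.105 km × 2.98/3.34 = 2.77 km.

2.77 km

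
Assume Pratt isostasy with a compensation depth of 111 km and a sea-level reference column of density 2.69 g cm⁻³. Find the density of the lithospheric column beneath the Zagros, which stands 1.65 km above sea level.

2.65 g cm⁻³

Pratt balance: ρ_ref D = ρ (D + h).
ρ = ρ_ref D/(D + h) = 2.69 × 111 km/(111 km + 1.65 km) = 2.65 g cm⁻³.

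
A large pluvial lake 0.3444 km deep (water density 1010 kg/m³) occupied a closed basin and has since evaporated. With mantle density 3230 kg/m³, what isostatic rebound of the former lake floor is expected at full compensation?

u = d ρ_w/ρ_m = 0.3444 km × 1010/3230 = 0.108 km.

0.108 km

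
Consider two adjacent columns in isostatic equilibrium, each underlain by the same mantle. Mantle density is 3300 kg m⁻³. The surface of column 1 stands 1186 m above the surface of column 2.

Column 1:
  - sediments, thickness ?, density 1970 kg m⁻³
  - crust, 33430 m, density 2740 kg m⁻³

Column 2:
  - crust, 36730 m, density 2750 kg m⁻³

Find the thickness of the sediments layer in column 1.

Take the compensation level at the base of the deeper column (depth z_c below the surface of column 1) and equate Σ ρ_i t_i down to z_c; mantle fills any gap and the z_c terms cancel.
Column 1: x×1970 + 33430×2740 + (z_c − 33430 − x)×3300
Column 2: 1186×0 + 36730×2750 + (z_c − 1186 − 36730)×3300
The z_c×3300 term appears on both sides and cancels. Collect the known terms of each column as K = Σ(ρt)_known − 3300 × (depth of known layers): K_1 = 91598200 − 3300×33430 = −18720800; K_2 = 101007500 − 3300×(1186 + 36730) = −24115300.
Balance: K_1 − x×(3300 − 1970) = K_2, so x = (K_1 − K_2)/(3300 − 1970) = 5394500/1330 = 4060 m.

4060 m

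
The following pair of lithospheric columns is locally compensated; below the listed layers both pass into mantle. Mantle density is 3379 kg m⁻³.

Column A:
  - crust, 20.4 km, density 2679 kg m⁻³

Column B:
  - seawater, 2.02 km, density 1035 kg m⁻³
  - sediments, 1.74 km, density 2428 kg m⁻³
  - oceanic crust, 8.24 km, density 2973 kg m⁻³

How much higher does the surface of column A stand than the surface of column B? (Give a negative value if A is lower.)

1.35 km

For any compensation level in the mantle, the mantle terms cancel and isostasy reduces to e = (Σt_A − Σt_B) − (Σ(ρt)_A − Σ(ρt)_B) / ρ_m.
Σt_A = 20.4 km; Σt_B = 12 km; Σ(ρt)_A = 54651.6; Σ(ρt)_B = 30812.94 (in km·kg m⁻³).
e = (20.4 − 12) − (54651.6 − 30812.94) / 3379 = 1.35 km.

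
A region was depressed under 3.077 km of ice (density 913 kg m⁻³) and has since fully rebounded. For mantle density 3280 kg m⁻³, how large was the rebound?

0.856 km

Removing the load lets mantle flow back in; uplift u satisfies ρ_ice t = ρ_m u.
u = t ρ_ice/ρ_m = 3.077 km × 913/3280 = 0.856 km.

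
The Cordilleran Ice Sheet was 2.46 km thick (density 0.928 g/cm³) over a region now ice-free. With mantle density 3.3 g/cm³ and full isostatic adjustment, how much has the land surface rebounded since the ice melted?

0.692 km

Removing the load lets mantle flow back in; uplift u satisfies ρ_ice t = ρ_m u.
u = t ρ_ice/ρ_m = 2.46 km × 0.928/3.3 = 0.692 km.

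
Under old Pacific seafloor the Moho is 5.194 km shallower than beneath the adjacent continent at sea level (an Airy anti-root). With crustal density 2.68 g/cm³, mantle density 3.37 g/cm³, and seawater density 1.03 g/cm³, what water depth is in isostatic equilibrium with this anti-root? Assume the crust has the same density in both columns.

Replacing a thickness d of crust by seawater at the top must be balanced by replacing crust with mantle at the base: d (ρ_c − ρ_w) = a (ρ_m − ρ_c).
d = a (ρ_m − ρ_c)/(ρ_c − ρ_w) = 5.194 km × 0.69/1.65 = 2.17 km.

2.17 km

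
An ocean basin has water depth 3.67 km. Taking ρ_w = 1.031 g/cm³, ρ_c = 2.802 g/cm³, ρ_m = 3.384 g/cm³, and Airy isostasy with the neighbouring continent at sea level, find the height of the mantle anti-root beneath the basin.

In Airy isostatic equilibrium: replacing crust with seawater at the top is compensated by replacing crust with mantle at the base: d (ρ_c − ρ_w) = a (ρ_m − ρ_c).
a = d (ρ_c − ρ_w)/(ρ_m − ρ_c) = 3.67 km × 1.771/0.582 = 11.2 km.

11.2 km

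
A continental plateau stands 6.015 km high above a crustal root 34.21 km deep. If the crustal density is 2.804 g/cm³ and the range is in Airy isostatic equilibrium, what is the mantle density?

3.3 g/cm³

Airy balance: ρ_c h = (ρ_m − ρ_c) r → ρ_m = ρ_c (1 + h/r).
ρ_m = 2.804 × (1 + 6.015 km/34.21 km) = 3.3 g/cm³.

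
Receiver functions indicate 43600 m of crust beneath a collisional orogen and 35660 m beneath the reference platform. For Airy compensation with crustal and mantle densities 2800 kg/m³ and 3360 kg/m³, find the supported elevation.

Excess crust Δ = 43600 m − 35660 m = 7940 m, split between elevation h and root r with h + r = Δ.
Airy balance ρ_c h = (ρ_m − ρ_c) r gives r = h ρ_c/(ρ_m − ρ_c), so h (1 + ρ_c/(ρ_m − ρ_c)) = Δ, i.e. h = Δ (ρ_m − ρ_c)/ρ_m.
h = 7940 m × 560/3360 = 1320 m.

1320 m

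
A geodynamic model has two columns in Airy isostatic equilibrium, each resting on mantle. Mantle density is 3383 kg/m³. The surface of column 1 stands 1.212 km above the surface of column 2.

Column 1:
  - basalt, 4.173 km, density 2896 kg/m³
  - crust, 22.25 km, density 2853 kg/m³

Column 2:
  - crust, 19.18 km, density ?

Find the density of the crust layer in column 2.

2880 kg/m³

Take the compensation level at the base of the deeper column (depth z_c below the surface of column 1) and equate Σ ρ_i t_i down to z_c; mantle fills any gap and the z_c terms cancel.
Column 1: 4.173×2896 + 22.25×2853 + (z_c − 26.423)×3383
Column 2: 1.212×0 + 19.18×ρ + (z_c − 1.212 − 19.18)×3383
The z_c×3383 term appears on both sides and cancels. Collect the known terms of each column as K = Σ(ρt)_known − 3383 × (depth of known layers): K_1 = 75564.258 − 3383×26.423 = −13824.751; K_2 = 0 − 3383×(1.212 + 19.18) = −68986.136.
Balance: K_1 = K_2 + 19.18×ρ, so ρ = (K_1 − K_2)/19.18 = 55161.4/19.18 = 2880 kg/m³.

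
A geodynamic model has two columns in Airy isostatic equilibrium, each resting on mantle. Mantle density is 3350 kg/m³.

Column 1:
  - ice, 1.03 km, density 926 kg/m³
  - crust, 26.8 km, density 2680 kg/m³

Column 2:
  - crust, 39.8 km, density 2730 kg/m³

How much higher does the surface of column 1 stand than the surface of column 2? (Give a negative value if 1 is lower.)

For any compensation level in the mantle, the mantle terms cancel and isostasy reduces to e = (Σt_1 − Σt_2) − (Σ(ρt)_1 − Σ(ρt)_2) / ρ_m.
Σt_1 = 27.83 km; Σt_2 = 39.8 km; Σ(ρt)_1 = 72777.78; Σ(ρt)_2 = 108654 (in km·kg/m³).
e = (27.83 − 39.8) − (72777.78 − 108654) / 3350 = −1.26 km.

−1.26 km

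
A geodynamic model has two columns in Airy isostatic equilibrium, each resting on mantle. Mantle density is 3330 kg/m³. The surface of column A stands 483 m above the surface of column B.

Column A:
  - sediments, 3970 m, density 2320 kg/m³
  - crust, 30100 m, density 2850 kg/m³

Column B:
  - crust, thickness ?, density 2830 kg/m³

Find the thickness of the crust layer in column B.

Take the compensation level at the base of the deeper column (depth z_c below the surface of column A) and equate Σ ρ_i t_i down to z_c; mantle fills any gap and the z_c terms cancel.
Column A: 3970×2320 + 30100×2850 + (z_c − 34070)×3330
Column B: 483×0 + x×2830 + (z_c − 483 − 0 − x)×3330
The z_c×3330 term appears on both sides and cancels. Collect the known terms of each column as K = Σ(ρt)_known − 3330 × (depth of known layers): K_A = 94995400 − 3330×34070 = −18457700; K_B = 0 − 3330×(483 + 0) = −1608390.
Balance: K_A = K_B − x×(3330 − 2830), so x = (K_B − K_A)/(3330 − 2830) = 16849300/500 = 33700 m.

33700 m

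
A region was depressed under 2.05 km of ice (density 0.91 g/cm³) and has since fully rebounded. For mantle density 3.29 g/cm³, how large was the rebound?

0.567 km

Removing the load lets mantle flow back in; uplift u satisfies ρ_ice t = ρ_m u.
u = t ρ_ice/ρ_m = 2.05 km × 0.91/3.29 = 0.567 km.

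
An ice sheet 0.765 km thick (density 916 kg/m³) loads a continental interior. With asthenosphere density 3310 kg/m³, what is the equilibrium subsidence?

0.212 km

Isostatic balance requires: the ice load ρ_ice t is balanced by mantle displaced below, ρ_m s.
s = t ρ_ice / ρ_m = 0.765 km × 916/3310 = 0.212 km.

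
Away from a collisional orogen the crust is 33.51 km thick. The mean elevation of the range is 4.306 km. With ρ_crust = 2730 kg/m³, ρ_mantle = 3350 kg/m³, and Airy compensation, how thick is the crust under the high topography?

Root depth r = h ρ_c / (ρ_m − ρ_c) = 4.306 km × 2730 / 620 = 18.96 km.
Total thickness = T + h + r = 33.51 km + 4.306 km + 18.96 km = 56.8 km.

56.8 km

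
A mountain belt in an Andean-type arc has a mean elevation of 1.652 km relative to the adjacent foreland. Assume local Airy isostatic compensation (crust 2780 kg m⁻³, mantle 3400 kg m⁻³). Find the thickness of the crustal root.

7.41 km

Equating mass per unit area of the two columns: the weight of the topography is balanced by the buoyancy of the root, ρ_c h = (ρ_m − ρ_c) r.
r = h · ρ_c / (ρ_m − ρ_c) = 1.652 km × 2780 / (3400 − 2780) = 7.41 km.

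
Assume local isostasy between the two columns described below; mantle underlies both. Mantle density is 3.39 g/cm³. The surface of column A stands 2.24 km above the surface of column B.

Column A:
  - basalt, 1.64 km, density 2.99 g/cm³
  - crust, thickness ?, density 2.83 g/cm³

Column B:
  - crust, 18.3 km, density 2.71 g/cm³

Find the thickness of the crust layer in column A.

34.6 km

Take the compensation level at the base of the deeper column (depth z_c below the surface of column A) and equate Σ ρ_i t_i down to z_c; mantle fills any gap and the z_c terms cancel.
Column A: 1.64×2.99 + x×2.83 + (z_c − 1.64 − x)×3.39
Column B: 2.24×0 + 18.3×2.71 + (z_c − 2.24 − 18.3)×3.39
The z_c×3.39 term appears on both sides and cancels. Collect the known terms of each column as K = Σ(ρt)_known − 3.39 × (depth of known layers): K_A = 4.9036 − 3.39×1.64 = −0.656; K_B = 49.593 − 3.39×(2.24 + 18.3) = −20.0376.
Balance: K_A − x×(3.39 − 2.83) = K_B, so x = (K_A − K_B)/(3.39 − 2.83) = 19.3816/0.56 = 34.6 km.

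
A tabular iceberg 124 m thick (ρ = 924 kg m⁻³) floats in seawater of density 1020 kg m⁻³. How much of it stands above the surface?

11.7 m

Floating equilibrium: submerged depth d = t ρ_obj/ρ_fluid = 124 m × 924/1020 = 112.3 m.
Freeboard = t − d = 124 m − 112.3 m = 11.7 m.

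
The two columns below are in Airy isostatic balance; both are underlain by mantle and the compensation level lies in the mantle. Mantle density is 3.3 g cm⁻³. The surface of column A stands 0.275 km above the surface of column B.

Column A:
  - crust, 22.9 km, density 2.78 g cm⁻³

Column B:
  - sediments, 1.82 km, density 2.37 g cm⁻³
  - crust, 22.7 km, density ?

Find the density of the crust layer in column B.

2.89 g cm⁻³

Take the compensation level at the base of the deeper column (depth z_c below the surface of column A) and equate Σ ρ_i t_i down to z_c; mantle fills any gap and the z_c terms cancel.
Column A: 22.9×2.78 + (z_c − 22.9)×3.3
Column B: 0.275×0 + 1.82×2.37 + 22.7×ρ + (z_c − 0.275 − 24.52)×3.3
The z_c×3.3 term appears on both sides and cancels. Collect the known terms of each column as K = Σ(ρt)_known − 3.3 × (depth of known layers): K_A = 63.662 − 3.3×22.9 = −11.908; K_B = 4.3134 − 3.3×(0.275 + 24.52) = −77.5101.
Balance: K_A = K_B + 22.7×ρ, so ρ = (K_A − K_B)/22.7 = 65.6021/22.7 = 2.89 g cm⁻³.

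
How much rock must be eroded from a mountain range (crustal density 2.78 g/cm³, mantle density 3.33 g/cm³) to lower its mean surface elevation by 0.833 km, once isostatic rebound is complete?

Net drop Δ = e − u = e − e ρ_c/ρ_m = e (ρ_m − ρ_c)/ρ_m.
e = Δ ρ_m/(ρ_m − ρ_c) = 0.833 km × 3.33/0.55 = 5.04 km.

5.04 km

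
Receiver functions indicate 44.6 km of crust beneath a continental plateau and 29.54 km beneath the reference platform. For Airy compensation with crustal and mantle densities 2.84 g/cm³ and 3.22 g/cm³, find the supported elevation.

Excess crust Δ = 44.6 km − 29.54 km = 15.06 km, split between elevation h and root r with h + r = Δ.
Airy balance ρ_c h = (ρ_m − ρ_c) r gives r = h ρ_c/(ρ_m − ρ_c), so h (1 + ρ_c/(ρ_m − ρ_c)) = Δ, i.e. h = Δ (ρ_m − ρ_c)/ρ_m.
h = 15.06 km × 0.38/3.22 = 1.78 km.

1.78 km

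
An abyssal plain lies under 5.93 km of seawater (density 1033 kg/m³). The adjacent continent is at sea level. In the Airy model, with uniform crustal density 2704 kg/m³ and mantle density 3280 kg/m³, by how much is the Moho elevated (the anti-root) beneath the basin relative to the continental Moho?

17.2 km

Isostatic balance requires: replacing crust with seawater at the top is compensated by replacing crust with mantle at the base: d (ρ_c − ρ_w) = a (ρ_m − ρ_c).
a = d (ρ_c − ρ_w)/(ρ_m − ρ_c) = 5.93 km × 1671/576 = 17.2 km.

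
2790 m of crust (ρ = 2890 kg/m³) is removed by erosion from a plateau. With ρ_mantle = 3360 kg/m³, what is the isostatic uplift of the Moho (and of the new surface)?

Unloading: uplift u = e ρ_c/ρ_m = 2790 m × 2890/3360 = 2400 m.

2400 m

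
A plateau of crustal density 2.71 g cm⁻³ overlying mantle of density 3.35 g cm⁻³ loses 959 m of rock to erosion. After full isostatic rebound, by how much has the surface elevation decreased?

183 m

Rebound u = e ρ_c/ρ_m = 959 m × 2.71/3.35 = 775.8 m.
Net surface drop = e − u = 959 m − 775.8 m = e (ρ_m − ρ_c)/ρ_m = 183 m.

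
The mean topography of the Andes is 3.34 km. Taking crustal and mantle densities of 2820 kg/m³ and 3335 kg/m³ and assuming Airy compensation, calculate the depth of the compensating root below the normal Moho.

By Archimedes' principle applied to the lithosphere: the weight of the topography is balanced by the buoyancy of the root, ρ_c h = (ρ_m − ρ_c) r.
r = h · ρ_c / (ρ_m − ρ_c) = 3.34 km × 2820 / (3335 − 2820) = 18.3 km.

18.3 km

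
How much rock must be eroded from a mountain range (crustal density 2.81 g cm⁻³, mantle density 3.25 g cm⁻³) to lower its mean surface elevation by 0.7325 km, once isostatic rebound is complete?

5.41 km

Net drop Δ = e − u = e − e ρ_c/ρ_m = e (ρ_m − ρ_c)/ρ_m.
e = Δ ρ_m/(ρ_m − ρ_c) = 0.7325 km × 3.25/0.44 = 5.41 km.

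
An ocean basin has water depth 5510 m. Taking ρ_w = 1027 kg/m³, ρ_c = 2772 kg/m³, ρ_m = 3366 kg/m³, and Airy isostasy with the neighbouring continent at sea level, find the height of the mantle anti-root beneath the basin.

16200 m

Balancing pressure at the compensation depth: replacing crust with seawater at the top is compensated by replacing crust with mantle at the base: d (ρ_c − ρ_w) = a (ρ_m − ρ_c).
a = d (ρ_c − ρ_w)/(ρ_m − ρ_c) = 5510 m × 1745/594 = 16200 m.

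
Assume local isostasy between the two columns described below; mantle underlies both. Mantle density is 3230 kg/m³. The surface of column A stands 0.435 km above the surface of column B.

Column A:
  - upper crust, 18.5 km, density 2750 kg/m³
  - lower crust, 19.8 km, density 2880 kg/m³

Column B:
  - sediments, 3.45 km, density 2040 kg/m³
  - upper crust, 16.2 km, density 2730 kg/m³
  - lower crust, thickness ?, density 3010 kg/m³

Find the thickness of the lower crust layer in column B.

Take the compensation level at the base of the deeper column (depth z_c below the surface of column A) and equate Σ ρ_i t_i down to z_c; mantle fills any gap and the z_c terms cancel.
Column A: 18.5×2750 + 19.8×2880 + (z_c − 38.3)×3230
Column B: 0.435×0 + 3.45×2040 + 16.2×2730 + x×3010 + (z_c − 0.435 − 19.65 − x)×3230
The z_c×3230 term appears on both sides and cancels. Collect the known terms of each column as K = Σ(ρt)_known − 3230 × (depth of known layers): K_A = 107899 − 3230×38.3 = −15810; K_B = 51264 − 3230×(0.435 + 19.65) = −13610.55.
Balance: K_A = K_B − x×(3230 − 3010), so x = (K_B − K_A)/(3230 − 3010) = 2199.45/220 = 10 km.

10 km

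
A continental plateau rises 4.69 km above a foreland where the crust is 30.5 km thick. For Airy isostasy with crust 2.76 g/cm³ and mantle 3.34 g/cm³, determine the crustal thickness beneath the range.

Root depth r = h ρ_c / (ρ_m − ρ_c) = 4.69 km × 2.76 / 0.58 = 22.32 km.
Total thickness = T + h + r = 30.5 km + 4.69 km + 22.32 km = 57.5 km.

57.5 km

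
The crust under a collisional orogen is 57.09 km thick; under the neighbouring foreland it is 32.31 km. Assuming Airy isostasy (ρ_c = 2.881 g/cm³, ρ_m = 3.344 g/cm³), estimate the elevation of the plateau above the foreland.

Excess crust Δ = 57.09 km − 32.31 km = 24.78 km, split between elevation h and root r with h + r = Δ.
Airy balance ρ_c h = (ρ_m − ρ_c) r gives r = h ρ_c/(ρ_m − ρ_c), so h (1 + ρ_c/(ρ_m − ρ_c)) = Δ, i.e. h = Δ (ρ_m − ρ_c)/ρ_m.
h = 24.78 km × 0.463/3.344 = 3.43 km.

3.43 km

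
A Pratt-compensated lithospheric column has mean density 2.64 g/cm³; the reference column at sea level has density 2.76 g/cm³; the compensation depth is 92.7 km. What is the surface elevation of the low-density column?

ρ_ref D = ρ (D + h) → h = D (ρ_ref − ρ)/ρ.
h = 92.7 km × (2.76 − 2.64)/2.64 = 4.21 km.

4.21 km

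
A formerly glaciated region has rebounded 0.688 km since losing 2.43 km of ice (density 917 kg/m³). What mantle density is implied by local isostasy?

ρ_m = ρ_ice t / u = 917 × 2.43 km/0.688 km = 3240 kg/m³.

3240 kg/m³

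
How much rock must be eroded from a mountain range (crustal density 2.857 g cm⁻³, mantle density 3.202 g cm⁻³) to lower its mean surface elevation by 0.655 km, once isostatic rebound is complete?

Net drop Δ = e − u = e − e ρ_c/ρ_m = e (ρ_m − ρ_c)/ρ_m.
e = Δ ρ_m/(ρ_m − ρ_c) = 0.655 km × 3.202/0.345 = 6.08 km.

6.08 km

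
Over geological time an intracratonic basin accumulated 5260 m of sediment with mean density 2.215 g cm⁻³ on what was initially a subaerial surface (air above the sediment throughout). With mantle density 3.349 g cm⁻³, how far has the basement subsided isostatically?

3480 m

Subaerial load: s = t ρ_sed / ρ_m = 5260 m × 2.215/3.349 = 3480 m.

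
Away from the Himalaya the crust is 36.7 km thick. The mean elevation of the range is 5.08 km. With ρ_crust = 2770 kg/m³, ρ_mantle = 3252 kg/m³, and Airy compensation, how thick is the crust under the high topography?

Root depth r = h ρ_c / (ρ_m − ρ_c) = 5.08 km × 2770 / 482 = 29.19 km.
Total thickness = T + h + r = 36.7 km + 5.08 km + 29.19 km = 71 km.

71 km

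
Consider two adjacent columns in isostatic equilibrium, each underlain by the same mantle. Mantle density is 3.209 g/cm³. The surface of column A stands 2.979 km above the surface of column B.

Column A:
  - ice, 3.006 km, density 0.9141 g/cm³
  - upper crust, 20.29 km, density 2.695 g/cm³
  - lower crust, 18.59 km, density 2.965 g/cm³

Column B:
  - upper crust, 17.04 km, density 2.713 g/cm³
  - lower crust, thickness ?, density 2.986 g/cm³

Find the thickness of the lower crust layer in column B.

17.3 km

Take the compensation level at the base of the deeper column (depth z_c below the surface of column A) and equate Σ ρ_i t_i down to z_c; mantle fills any gap and the z_c terms cancel.
Column A: 3.006×0.9141 + 20.29×2.695 + 18.59×2.965 + (z_c − 41.886)×3.209
Column B: 2.979×0 + 17.04×2.713 + x×2.986 + (z_c − 2.979 − 17.04 − x)×3.209
The z_c×3.209 term appears on both sides and cancels. Collect the known terms of each column as K = Σ(ρt)_known − 3.209 × (depth of known layers): K_A = 112.548685 − 3.209×41.886 = −21.8634894; K_B = 46.22952 − 3.209×(2.979 + 17.04) = −18.011451.
Balance: K_A = K_B − x×(3.209 − 2.986), so x = (K_B − K_A)/(3.209 − 2.986) = 3.85204/0.223 = 17.3 km.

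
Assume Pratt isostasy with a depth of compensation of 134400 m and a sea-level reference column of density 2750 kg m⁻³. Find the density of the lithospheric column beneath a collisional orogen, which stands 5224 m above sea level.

2650 kg m⁻³

Pratt balance: ρ_ref D = ρ (D + h).
ρ = ρ_ref D/(D + h) = 2750 × 134400 m/(134400 m + 5224 m) = 2650 kg m⁻³.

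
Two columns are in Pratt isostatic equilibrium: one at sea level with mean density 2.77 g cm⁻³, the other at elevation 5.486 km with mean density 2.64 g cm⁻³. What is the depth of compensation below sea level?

ρ_ref D = ρ (D + h) → D (ρ_ref − ρ) = ρ h.
D = ρ h/(ρ_ref − ρ) = 2.64 × 5.486 km/(2.77 − 2.64) = 111 km.

111 km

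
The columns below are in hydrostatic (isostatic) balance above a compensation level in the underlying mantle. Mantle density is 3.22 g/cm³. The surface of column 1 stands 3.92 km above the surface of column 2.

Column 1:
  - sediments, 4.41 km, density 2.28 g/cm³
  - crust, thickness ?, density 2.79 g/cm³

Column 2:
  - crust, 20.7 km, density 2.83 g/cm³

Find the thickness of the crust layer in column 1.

38.5 km

Take the compensation level at the base of the deeper column (depth z_c below the surface of column 1) and equate Σ ρ_i t_i down to z_c; mantle fills any gap and the z_c terms cancel.
Column 1: 4.41×2.28 + x×2.79 + (z_c − 4.41 − x)×3.22
Column 2: 3.92×0 + 20.7×2.83 + (z_c − 3.92 − 20.7)×3.22
The z_c×3.22 term appears on both sides and cancels. Collect the known terms of each column as K = Σ(ρt)_known − 3.22 × (depth of known layers): K_1 = 10.0548 − 3.22×4.41 = −4.1454; K_2 = 58.581 − 3.22×(3.92 + 20.7) = −20.6954.
Balance: K_1 − x×(3.22 − 2.79) = K_2, so x = (K_1 − K_2)/(3.22 − 2.79) = 16.55/0.43 = 38.5 km.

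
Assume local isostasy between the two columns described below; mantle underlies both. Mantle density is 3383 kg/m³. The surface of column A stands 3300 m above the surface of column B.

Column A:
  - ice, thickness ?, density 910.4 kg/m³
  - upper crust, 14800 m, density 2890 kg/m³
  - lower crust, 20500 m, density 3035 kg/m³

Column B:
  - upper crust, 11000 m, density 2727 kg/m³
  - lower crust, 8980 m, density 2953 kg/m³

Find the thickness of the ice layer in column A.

3160 m

Take the compensation level at the base of the deeper column (depth z_c below the surface of column A) and equate Σ ρ_i t_i down to z_c; mantle fills any gap and the z_c terms cancel.
Column A: x×910.4 + 14800×2890 + 20500×3035 + (z_c − 35300 − x)×3383
Column B: 3300×0 + 11000×2727 + 8980×2953 + (z_c − 3300 − 19980)×3383
The z_c×3383 term appears on both sides and cancels. Collect the known terms of each column as K = Σ(ρt)_known − 3383 × (depth of known layers): K_A = 104989500 − 3383×35300 = −14430400; K_B = 56514940 − 3383×(3300 + 19980) = −22241300.
Balance: K_A − x×(3383 − 910.4) = K_B, so x = (K_A − K_B)/(3383 − 910.4) = 7810900/2472.6 = 3160 m.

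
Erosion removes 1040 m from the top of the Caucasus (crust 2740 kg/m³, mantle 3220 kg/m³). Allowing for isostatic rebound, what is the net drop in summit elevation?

Rebound u = e ρ_c/ρ_m = 1040 m × 2740/3220 = 885 m.
Net surface drop = e − u = 1040 m − 885 m = e (ρ_m − ρ_c)/ρ_m = 155 m.

155 m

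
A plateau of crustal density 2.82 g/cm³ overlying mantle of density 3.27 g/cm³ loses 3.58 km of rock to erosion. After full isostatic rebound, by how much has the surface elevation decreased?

0.493 km

Rebound u = e ρ_c/ρ_m = 3.58 km × 2.82/3.27 = 3.087 km.
Net surface drop = e − u = 3.58 km − 3.087 km = e (ρ_m − ρ_c)/ρ_m = 0.493 km.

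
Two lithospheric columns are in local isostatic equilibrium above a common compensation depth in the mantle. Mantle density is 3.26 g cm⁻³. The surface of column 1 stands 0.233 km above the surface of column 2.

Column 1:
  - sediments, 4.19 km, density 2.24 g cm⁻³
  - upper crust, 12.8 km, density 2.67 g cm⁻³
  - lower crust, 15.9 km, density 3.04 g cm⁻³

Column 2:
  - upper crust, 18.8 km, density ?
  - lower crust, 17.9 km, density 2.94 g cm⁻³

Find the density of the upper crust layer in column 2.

2.79 g cm⁻³

Take the compensation level at the base of the deeper column (depth z_c below the surface of column 1) and equate Σ ρ_i t_i down to z_c; mantle fills any gap and the z_c terms cancel.
Column 1: 4.19×2.24 + 12.8×2.67 + 15.9×3.04 + (z_c − 32.89)×3.26
Column 2: 0.233×0 + 18.8×ρ + 17.9×2.94 + (z_c − 0.233 − 36.7)×3.26
The z_c×3.26 term appears on both sides and cancels. Collect the known terms of each column as K = Σ(ρt)_known − 3.26 × (depth of known layers): K_1 = 91.8976 − 3.26×32.89 = −15.3238; K_2 = 52.626 − 3.26×(0.233 + 36.7) = −67.77558.
Balance: K_1 = K_2 + 18.8×ρ, so ρ = (K_1 − K_2)/18.8 = 52.4518/18.8 = 2.79 g cm⁻³.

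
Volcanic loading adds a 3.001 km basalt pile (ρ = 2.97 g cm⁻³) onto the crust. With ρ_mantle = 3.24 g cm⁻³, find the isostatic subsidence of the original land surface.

2.75 km

Subaerial loading: s = t ρ_load / ρ_m.
s = 3.001 km × 2.97/3.24 = 2.75 km.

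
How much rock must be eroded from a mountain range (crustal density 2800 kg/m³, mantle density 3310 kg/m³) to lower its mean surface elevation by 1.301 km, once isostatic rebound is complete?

Net drop Δ = e − u = e − e ρ_c/ρ_m = e (ρ_m − ρ_c)/ρ_m.
e = Δ ρ_m/(ρ_m − ρ_c) = 1.301 km × 3310/510 = 8.44 km.

8.44 km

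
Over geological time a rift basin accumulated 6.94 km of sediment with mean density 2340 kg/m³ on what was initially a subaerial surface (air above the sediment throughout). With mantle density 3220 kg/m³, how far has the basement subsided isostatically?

5.04 km

Subaerial load: s = t ρ_sed / ρ_m = 6.94 km × 2340/3220 = 5.04 km.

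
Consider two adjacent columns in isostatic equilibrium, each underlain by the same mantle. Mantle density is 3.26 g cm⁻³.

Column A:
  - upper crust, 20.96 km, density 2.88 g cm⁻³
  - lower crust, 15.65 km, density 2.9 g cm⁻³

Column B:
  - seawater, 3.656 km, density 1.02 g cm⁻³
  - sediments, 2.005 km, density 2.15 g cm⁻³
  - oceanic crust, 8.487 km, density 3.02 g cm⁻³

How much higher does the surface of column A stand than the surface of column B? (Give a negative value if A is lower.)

For any compensation level in the mantle, the mantle terms cancel and isostasy reduces to e = (Σt_A − Σt_B) − (Σ(ρt)_A − Σ(ρt)_B) / ρ_m.
Σt_A = 36.61 km; Σt_B = 14.148 km; Σ(ρt)_A = 105.7498; Σ(ρt)_B = 33.67061 (in km·g cm⁻³).
e = (36.61 − 14.148) − (105.7498 − 33.67061) / 3.26 = 0.352 km.

0.352 km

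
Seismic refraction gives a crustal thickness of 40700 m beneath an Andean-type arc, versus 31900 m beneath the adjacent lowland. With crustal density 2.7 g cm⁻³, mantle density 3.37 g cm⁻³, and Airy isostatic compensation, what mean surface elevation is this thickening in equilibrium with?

Excess crust Δ = 40700 m − 31900 m = 8800 m, split between elevation h and root r with h + r = Δ.
Airy balance ρ_c h = (ρ_m − ρ_c) r gives r = h ρ_c/(ρ_m − ρ_c), so h (1 + ρ_c/(ρ_m − ρ_c)) = Δ, i.e. h = Δ (ρ_m − ρ_c)/ρ_m.
h = 8800 m × 0.67/3.37 = 1750 m.

1750 m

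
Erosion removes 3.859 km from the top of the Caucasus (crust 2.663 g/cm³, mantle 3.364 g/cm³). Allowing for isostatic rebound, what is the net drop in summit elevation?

0.804 km

Rebound u = e ρ_c/ρ_m = 3.859 km × 2.663/3.364 = 3.055 km.
Net surface drop = e − u = 3.859 km − 3.055 km = e (ρ_m − ρ_c)/ρ_m = 0.804 km.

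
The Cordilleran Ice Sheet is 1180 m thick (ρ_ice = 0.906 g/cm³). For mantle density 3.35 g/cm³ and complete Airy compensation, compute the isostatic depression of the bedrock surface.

Isostatic balance requires: the ice load ρ_ice t is balanced by mantle displaced below, ρ_m s.
s = t ρ_ice / ρ_m = 1180 m × 0.906/3.35 = 319 m.

319 m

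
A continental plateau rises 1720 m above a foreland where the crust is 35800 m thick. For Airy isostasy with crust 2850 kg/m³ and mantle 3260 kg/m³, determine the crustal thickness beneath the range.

49500 m

Root depth r = h ρ_c / (ρ_m − ρ_c) = 1720 m × 2850 / 410 = 11960 m.
Total thickness = T + h + r = 35800 m + 1720 m + 11960 m = 49500 m.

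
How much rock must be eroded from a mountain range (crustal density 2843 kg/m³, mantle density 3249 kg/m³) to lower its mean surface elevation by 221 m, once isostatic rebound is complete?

Net drop Δ = e − u = e − e ρ_c/ρ_m = e (ρ_m − ρ_c)/ρ_m.
e = Δ ρ_m/(ρ_m − ρ_c) = 221 m × 3249/406 = 1770 m.

1770 m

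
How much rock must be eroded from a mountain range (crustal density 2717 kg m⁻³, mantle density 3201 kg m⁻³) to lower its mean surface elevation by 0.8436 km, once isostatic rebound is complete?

Net drop Δ = e − u = e − e ρ_c/ρ_m = e (ρ_m − ρ_c)/ρ_m.
e = Δ ρ_m/(ρ_m − ρ_c) = 0.8436 km × 3201/484 = 5.58 km.

5.58 km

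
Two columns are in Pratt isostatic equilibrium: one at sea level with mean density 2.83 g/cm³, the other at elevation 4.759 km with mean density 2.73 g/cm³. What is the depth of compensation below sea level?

ρ_ref D = ρ (D + h) → D (ρ_ref − ρ) = ρ h.
D = ρ h/(ρ_ref − ρ) = 2.73 × 4.759 km/(2.83 − 2.73) = 130 km.

130 km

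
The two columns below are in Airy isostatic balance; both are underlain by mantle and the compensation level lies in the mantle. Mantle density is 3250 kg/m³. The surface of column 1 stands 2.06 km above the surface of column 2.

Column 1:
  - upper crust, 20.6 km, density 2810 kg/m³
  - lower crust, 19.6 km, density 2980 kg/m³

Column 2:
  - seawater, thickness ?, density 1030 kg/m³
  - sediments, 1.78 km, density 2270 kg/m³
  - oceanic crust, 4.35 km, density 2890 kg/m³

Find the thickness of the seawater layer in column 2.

1.96 km

Take the compensation level at the base of the deeper column (depth z_c below the surface of column 1) and equate Σ ρ_i t_i down to z_c; mantle fills any gap and the z_c terms cancel.
Column 1: 20.6×2810 + 19.6×2980 + (z_c − 40.2)×3250
Column 2: 2.06×0 + x×1030 + 1.78×2270 + 4.35×2890 + (z_c − 2.06 − 6.13 − x)×3250
The z_c×3250 term appears on both sides and cancels. Collect the known terms of each column as K = Σ(ρt)_known − 3250 × (depth of known layers): K_1 = 116294 − 3250×40.2 = −14356; K_2 = 16612.1 − 3250×(2.06 + 6.13) = −10005.4.
Balance: K_1 = K_2 − x×(3250 − 1030), so x = (K_2 − K_1)/(3250 − 1030) = 4350.6/2220 = 1.96 km.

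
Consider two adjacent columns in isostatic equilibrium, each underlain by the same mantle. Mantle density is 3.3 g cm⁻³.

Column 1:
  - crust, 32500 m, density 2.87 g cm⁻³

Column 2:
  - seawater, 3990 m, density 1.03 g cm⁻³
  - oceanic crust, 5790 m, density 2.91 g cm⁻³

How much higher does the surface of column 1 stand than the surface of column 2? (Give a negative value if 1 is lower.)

For any compensation level in the mantle, the mantle terms cancel and isostasy reduces to e = (Σt_1 − Σt_2) − (Σ(ρt)_1 − Σ(ρt)_2) / ρ_m.
Σt_1 = 32500 m; Σt_2 = 9780 m; Σ(ρt)_1 = 93275; Σ(ρt)_2 = 20958.6 (in m·g cm⁻³).
e = (32500 − 9780) − (93275 − 20958.6) / 3.3 = 806 m.

806 m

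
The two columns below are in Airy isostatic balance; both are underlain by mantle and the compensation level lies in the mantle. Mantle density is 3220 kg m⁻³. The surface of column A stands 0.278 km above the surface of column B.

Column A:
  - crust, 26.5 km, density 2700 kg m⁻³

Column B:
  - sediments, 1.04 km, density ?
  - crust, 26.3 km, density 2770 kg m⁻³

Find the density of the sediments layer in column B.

2210 kg m⁻³

Take the compensation level at the base of the deeper column (depth z_c below the surface of column A) and equate Σ ρ_i t_i down to z_c; mantle fills any gap and the z_c terms cancel.
Column A: 26.5×2700 + (z_c − 26.5)×3220
Column B: 0.278×0 + 1.04×ρ + 26.3×2770 + (z_c − 0.278 − 27.34)×3220
The z_c×3220 term appears on both sides and cancels. Collect the known terms of each column as K = Σ(ρt)_known − 3220 × (depth of known layers): K_A = 71550 − 3220×26.5 = −13780; K_B = 72851 − 3220×(0.278 + 27.34) = −16078.96.
Balance: K_A = K_B + 1.04×ρ, so ρ = (K_A − K_B)/1.04 = 2298.96/1.04 = 2210 kg m⁻³.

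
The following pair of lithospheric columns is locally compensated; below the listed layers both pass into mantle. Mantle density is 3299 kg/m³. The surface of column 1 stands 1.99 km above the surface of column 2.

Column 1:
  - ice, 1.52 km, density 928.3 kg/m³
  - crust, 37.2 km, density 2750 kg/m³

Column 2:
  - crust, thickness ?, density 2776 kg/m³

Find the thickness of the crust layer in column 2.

Take the compensation level at the base of the deeper column (depth z_c below the surface of column 1) and equate Σ ρ_i t_i down to z_c; mantle fills any gap and the z_c terms cancel.
Column 1: 1.52×928.3 + 37.2×2750 + (z_c − 38.72)×3299
Column 2: 1.99×0 + x×2776 + (z_c − 1.99 − 0 − x)×3299
The z_c×3299 term appears on both sides and cancels. Collect the known terms of each column as K = Σ(ρt)_known − 3299 × (depth of known layers): K_1 = 103711.016 − 3299×38.72 = −24026.264; K_2 = 0 − 3299×(1.99 + 0) = −6565.01.
Balance: K_1 = K_2 − x×(3299 − 2776), so x = (K_2 − K_1)/(3299 − 2776) = 17461.3/523 = 33.4 km.

33.4 km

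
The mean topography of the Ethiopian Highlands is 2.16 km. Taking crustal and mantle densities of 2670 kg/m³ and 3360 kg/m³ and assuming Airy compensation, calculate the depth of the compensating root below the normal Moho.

By Archimedes' principle applied to the lithosphere: the weight of the topography is balanced by the buoyancy of the root, ρ_c h = (ρ_m − ρ_c) r.
r = h · ρ_c / (ρ_m − ρ_c) = 2.16 km × 2670 / (3360 − 2670) = 8.36 km.

8.36 km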